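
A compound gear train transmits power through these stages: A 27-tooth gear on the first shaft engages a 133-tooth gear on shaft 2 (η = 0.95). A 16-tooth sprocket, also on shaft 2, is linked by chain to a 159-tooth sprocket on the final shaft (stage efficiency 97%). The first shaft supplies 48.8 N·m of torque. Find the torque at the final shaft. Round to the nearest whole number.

Gear mesh: ratio = 133/27 = 4.9259; torque at shaft 2 = 48.8 × 4.9259 × 0.95 = 228.37 N·m.
Chain: ratio = 159/16 = 9.9375; torque at the final shaft = 228.37 × 9.9375 × 0.97 = 2201.3 N·m.

2201 N·m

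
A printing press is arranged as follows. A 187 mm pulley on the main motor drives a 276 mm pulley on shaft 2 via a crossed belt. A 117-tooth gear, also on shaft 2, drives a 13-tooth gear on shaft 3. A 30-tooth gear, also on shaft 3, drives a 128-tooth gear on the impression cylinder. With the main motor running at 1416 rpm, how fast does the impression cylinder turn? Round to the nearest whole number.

Belt: ratio = 276/187 = 1.4759, so shaft 2 turns at 1416 / 1.4759 = 959.39 rpm.
Gear mesh: ratio = 13/117 = 0.11111, so shaft 3 turns at 959.39 / 0.11111 = 8634.5 rpm.
Gear mesh: ratio = 128/30 = 4.2667, so the impression cylinder turns at 8634.5 / 4.2667 = 2023.7 rpm.

2024 rpm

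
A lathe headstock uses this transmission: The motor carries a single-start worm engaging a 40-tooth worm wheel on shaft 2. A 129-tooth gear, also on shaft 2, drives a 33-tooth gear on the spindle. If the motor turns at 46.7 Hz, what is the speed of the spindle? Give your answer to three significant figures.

4.56 Hz

the motor → shaft 2 (worm, 40/1): 46.7 ÷ 40 = 1.1675 Hz
shaft 2 → the spindle (gear mesh, 33/129): 1.1675 ÷ 0.25581 = 4.5639 Hz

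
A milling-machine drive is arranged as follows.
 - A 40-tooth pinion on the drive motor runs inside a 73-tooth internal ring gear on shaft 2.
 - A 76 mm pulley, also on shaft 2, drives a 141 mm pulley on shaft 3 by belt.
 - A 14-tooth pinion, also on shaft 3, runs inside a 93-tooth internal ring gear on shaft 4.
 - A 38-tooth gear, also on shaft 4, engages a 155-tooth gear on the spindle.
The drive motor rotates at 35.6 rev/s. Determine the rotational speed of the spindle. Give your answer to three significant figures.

0.388 rev/s

the drive motor → shaft 2 (internal gear, 73/40): 35.6 ÷ 1.825 = 19.507 rev/s
shaft 2 → shaft 3 (belt, 141/76): 19.507 ÷ 1.8553 = 10.514 rev/s
shaft 3 → shaft 4 (internal gear, 93/14): 10.514 ÷ 6.6429 = 1.5828 rev/s
shaft 4 → the spindle (gear mesh, 155/38): 1.5828 ÷ 4.0789 = 0.38804 rev/s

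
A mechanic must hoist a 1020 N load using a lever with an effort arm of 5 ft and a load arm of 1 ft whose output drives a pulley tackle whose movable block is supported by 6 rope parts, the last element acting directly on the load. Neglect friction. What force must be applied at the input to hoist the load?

34 N

Lever MA = effort arm / load arm = 5/1 = 5.
Block-and-tackle MA = number of supporting rope parts = 6.
Combined ideal MA = 5 × 6 = 30.
Effort = load / MA = 1020 / 30 = 34 N.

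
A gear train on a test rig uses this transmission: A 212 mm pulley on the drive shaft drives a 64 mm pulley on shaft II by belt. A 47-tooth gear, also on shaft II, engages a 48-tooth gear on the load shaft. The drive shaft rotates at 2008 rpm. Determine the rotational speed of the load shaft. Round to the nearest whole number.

6513 rpm

belt 64/212 = 0.30189 → 2008/0.30189 = 6651.5 rpm
gear mesh 48/47 = 1.0213 → 6651.5/1.0213 = 6512.9 rpm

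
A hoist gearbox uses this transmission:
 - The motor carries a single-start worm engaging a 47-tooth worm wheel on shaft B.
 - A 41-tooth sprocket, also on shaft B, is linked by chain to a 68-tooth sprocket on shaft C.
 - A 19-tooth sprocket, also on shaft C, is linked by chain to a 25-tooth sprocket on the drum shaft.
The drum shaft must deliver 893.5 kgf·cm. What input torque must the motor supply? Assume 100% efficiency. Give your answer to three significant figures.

Overall ratio R = 47 × 1.6585 × 1.3158 = 102.57.
Input torque = output torque / R = 893.5 / 102.57 = 8.7113 kgf·cm.

8.71 kgf·cm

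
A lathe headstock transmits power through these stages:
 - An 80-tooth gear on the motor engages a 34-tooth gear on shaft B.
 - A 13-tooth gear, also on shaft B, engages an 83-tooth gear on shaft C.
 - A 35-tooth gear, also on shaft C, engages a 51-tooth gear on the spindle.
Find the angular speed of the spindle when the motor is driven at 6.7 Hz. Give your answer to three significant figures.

1.69 Hz

the motor → shaft B (gear mesh, 34/80): 6.7 ÷ 0.425 = 15.765 Hz
shaft B → shaft C (gear mesh, 83/13): 15.765 ÷ 6.3846 = 2.4692 Hz
shaft C → the spindle (gear mesh, 51/35): 2.4692 ÷ 1.4571 = 1.6945 Hz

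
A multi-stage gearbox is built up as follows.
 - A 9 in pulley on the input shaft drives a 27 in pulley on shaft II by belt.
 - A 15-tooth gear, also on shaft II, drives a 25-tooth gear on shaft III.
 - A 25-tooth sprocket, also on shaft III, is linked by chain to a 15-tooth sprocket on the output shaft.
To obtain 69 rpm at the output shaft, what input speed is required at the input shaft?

Overall ratio R = 3 × 1.6667 × 0.6 = 3.
Required input speed = output speed × R = 69 × 3 = 207 rpm.

207 rpm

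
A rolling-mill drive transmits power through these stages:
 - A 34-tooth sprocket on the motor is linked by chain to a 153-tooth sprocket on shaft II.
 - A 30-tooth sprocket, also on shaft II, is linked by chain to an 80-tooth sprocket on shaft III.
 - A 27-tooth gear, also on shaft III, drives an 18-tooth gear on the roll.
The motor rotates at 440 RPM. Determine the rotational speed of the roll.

Chain: ratio = 153/34 = 4.5, so shaft II turns at 440 / 4.5 = 97.778 RPM.
Chain: ratio = 80/30 = 2.6667, so shaft III turns at 97.778 / 2.6667 = 36.667 RPM.
Gear mesh: ratio = 18/27 = 0.66667, so the roll turns at 36.667 / 0.66667 = 55 RPM.

55 RPM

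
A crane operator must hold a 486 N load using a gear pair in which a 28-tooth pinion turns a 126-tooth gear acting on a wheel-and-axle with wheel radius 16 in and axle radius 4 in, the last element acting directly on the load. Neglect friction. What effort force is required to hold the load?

Gear pair MA = 126/28 = 4.5.
Wheel-and-axle MA = R/r = 16/4 = 4.
Combined ideal MA = 4.5 × 4 = 18.
Effort = load / MA = 486 / 18 = 27 N.

27 N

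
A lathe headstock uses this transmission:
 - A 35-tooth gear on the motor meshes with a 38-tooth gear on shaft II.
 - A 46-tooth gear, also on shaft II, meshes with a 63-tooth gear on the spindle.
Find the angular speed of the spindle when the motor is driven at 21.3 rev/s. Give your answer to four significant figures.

14.32 rev/s

the motor → shaft II (gear mesh, 38/35): 21.3 ÷ 1.0857 = 19.618 rev/s
shaft II → the spindle (gear mesh, 63/46): 19.618 ÷ 1.3696 = 14.325 rev/s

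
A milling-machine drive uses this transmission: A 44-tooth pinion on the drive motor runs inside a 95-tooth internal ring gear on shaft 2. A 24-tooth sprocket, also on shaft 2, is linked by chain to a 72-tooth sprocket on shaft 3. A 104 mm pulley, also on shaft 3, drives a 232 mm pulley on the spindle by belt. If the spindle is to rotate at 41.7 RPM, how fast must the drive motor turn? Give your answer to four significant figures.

Overall ratio R = 2.1591 × 3 × 2.2308 = 14.449.
Required input speed = output speed × R = 41.7 × 14.449 = 602.54 RPM.

602.5 RPM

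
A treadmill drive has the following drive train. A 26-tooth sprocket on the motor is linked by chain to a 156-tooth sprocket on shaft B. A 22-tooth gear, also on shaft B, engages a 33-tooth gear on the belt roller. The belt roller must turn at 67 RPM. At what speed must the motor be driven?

603 RPM

Overall ratio R = 6 × 1.5 = 9.
Required input speed = output speed × R = 67 × 9 = 603 RPM.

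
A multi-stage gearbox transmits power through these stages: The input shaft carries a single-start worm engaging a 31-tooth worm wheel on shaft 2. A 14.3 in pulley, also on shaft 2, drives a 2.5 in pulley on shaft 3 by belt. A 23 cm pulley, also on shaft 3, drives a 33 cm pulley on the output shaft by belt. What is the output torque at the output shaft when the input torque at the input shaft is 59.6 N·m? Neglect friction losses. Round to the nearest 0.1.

463.4 N·m

worm 31/1 = 31 → τ = 59.6·31 = 1847.6 N·m
belt 2.5/14.3 = 0.17483 → τ = 1847.6·0.17483 = 323.01 N·m
belt 33/23 = 1.4348 → τ = 323.01·1.4348 = 463.44 N·m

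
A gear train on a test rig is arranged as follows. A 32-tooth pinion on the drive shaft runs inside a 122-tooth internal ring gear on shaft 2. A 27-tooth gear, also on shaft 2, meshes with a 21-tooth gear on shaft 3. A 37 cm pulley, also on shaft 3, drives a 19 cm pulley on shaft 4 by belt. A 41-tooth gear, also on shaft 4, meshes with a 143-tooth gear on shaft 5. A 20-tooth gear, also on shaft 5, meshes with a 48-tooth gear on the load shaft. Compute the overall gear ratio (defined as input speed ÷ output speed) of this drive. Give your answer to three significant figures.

Each stage contributes driven/driver: internal gear 122/32 = 3.8125, gear mesh 21/27 = 0.77778, belt 19/37 = 0.51351, gear mesh 143/41 = 3.4878, gear mesh 48/20 = 2.4.
Overall: 3.8125 × 0.77778 × 0.51351 × 3.4878 × 2.4 = 12.746.

12.7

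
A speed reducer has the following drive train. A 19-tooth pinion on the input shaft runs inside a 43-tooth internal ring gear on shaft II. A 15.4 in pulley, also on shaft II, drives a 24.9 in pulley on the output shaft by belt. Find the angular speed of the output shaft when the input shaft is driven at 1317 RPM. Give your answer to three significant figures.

Internal gear: ratio = 43/19 = 2.2632, so shaft II turns at 1317 / 2.2632 = 581.93 RPM.
Belt: ratio = 24.9/15.4 = 1.6169, so the output shaft turns at 581.93 / 1.6169 = 359.91 RPM.

360 RPM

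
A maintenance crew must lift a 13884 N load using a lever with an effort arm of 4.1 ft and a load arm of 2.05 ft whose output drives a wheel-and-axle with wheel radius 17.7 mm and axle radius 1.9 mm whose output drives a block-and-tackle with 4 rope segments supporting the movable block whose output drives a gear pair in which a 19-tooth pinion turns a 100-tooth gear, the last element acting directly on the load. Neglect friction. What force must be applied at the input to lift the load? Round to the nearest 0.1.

Lever MA = effort arm / load arm = 4.1/2.05 = 2.
Wheel-and-axle MA = R/r = 17.7/1.9 = 9.3158.
Block-and-tackle MA = number of supporting rope parts = 4.
Gear pair MA = 100/19 = 5.2632.
Combined ideal MA = 2 × 9.3158 × 4 × 5.2632 = 392.24.
Effort = load / MA = 13884 / 392.24 = 35.396 N.

35.4 N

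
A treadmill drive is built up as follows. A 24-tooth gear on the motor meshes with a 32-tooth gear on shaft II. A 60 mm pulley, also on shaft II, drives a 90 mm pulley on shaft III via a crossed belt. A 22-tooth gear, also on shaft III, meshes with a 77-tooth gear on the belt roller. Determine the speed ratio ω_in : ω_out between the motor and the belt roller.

7

Each stage contributes driven/driver: gear mesh 32/24 = 1.3333, belt 90/60 = 1.5, gear mesh 77/22 = 3.5.
Overall: 1.3333 × 1.5 × 3.5 = 7.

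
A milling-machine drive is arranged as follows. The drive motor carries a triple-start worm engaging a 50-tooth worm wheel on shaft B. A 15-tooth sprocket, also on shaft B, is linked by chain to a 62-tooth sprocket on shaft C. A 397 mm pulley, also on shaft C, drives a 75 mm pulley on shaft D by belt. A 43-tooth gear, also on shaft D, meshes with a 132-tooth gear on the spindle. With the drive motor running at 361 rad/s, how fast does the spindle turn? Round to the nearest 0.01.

9.04 rad/s

worm 50/3 = 16.667 → 361/16.667 = 21.66 rad/s
chain 62/15 = 4.1333 → 21.66/4.1333 = 5.2403 rad/s
belt 75/397 = 0.18892 → 5.2403/0.18892 = 27.739 rad/s
gear mesh 132/43 = 3.0698 → 27.739/3.0698 = 9.0361 rad/s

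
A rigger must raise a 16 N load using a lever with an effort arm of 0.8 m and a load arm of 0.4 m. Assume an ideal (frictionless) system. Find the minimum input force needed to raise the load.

8 N

Lever MA = effort arm / load arm = 0.8/0.4 = 2.
Effort = load / MA = 16 / 2 = 8 N.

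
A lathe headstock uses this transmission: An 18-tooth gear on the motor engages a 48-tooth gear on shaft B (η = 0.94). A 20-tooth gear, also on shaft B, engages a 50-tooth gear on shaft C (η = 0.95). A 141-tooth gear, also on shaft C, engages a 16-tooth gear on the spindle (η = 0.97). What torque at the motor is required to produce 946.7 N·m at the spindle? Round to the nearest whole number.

1445 N·m

Overall ratio R = 2.6667 × 2.5 × 0.11348 = 0.7565; overall efficiency η = 0.94 × 0.95 × 0.97 = 0.8662.
Input torque = output torque / (R × η) = 946.7 / (0.7565 × 0.8662) = 1444.7 N·m.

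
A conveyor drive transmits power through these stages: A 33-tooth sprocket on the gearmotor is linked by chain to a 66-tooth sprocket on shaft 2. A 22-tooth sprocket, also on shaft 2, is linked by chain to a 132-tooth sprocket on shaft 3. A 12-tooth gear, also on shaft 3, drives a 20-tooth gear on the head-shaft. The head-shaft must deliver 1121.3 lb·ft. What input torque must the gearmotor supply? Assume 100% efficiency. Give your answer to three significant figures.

56.1 lb·ft

Overall ratio R = 2 × 6 × 1.6667 = 20.
Input torque = output torque / R = 1121.3 / 20 = 56.065 lb·ft.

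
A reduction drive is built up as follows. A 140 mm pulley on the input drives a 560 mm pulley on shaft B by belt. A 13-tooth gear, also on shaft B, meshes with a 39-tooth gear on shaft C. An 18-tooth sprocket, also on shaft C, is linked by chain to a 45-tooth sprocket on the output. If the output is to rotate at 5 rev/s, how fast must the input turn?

150 rev/s

Overall ratio R = 4 × 3 × 2.5 = 30.
Required input speed = output speed × R = 5 × 30 = 150 rev/s.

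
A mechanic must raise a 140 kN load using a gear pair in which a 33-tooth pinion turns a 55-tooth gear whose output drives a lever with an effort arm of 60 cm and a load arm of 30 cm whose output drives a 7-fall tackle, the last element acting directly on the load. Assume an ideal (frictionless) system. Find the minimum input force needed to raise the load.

6 kN

Gear pair MA = 55/33 = 1.6667.
Lever MA = effort arm / load arm = 60/30 = 2.
Block-and-tackle MA = number of supporting rope parts = 7.
Combined ideal MA = 1.6667 × 2 × 7 = 23.333.
Effort = load / MA = 140 / 23.333 = 6 kN.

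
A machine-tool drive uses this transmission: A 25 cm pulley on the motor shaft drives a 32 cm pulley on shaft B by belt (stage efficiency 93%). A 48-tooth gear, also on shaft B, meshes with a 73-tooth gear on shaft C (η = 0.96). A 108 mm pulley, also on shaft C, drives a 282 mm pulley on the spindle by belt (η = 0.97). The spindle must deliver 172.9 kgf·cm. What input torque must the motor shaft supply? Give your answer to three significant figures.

Overall ratio R = 1.28 × 1.5208 × 2.6111 = 5.083; overall efficiency η = 0.93 × 0.96 × 0.97 = 0.8660.
Input torque = output torque / (R × η) = 172.9 / (5.083 × 0.8660) = 39.278 kgf·cm.

39.3 kgf·cm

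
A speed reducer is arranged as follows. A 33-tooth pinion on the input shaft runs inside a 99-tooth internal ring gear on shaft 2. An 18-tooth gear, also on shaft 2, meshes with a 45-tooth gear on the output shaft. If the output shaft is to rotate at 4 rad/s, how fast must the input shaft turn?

Overall ratio R = 3 × 2.5 = 7.5.
Required input speed = output speed × R = 4 × 7.5 = 30 rad/s.

30 rad/s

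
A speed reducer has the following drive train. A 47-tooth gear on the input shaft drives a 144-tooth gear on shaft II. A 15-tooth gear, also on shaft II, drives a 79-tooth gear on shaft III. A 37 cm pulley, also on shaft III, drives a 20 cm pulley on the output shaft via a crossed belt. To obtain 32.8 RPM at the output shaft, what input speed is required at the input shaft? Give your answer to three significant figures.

286 RPM

Overall ratio R = 3.0638 × 5.2667 × 0.54054 = 8.7223.
Required input speed = output speed × R = 32.8 × 8.7223 = 286.09 RPM.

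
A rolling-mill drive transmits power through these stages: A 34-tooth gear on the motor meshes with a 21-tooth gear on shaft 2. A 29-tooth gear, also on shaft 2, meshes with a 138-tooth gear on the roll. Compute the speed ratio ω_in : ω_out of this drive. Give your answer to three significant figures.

Each stage contributes driven/driver: gear mesh 21/34 = 0.61765, gear mesh 138/29 = 4.7586.
Overall: 0.61765 × 4.7586 = 2.9391.

2.94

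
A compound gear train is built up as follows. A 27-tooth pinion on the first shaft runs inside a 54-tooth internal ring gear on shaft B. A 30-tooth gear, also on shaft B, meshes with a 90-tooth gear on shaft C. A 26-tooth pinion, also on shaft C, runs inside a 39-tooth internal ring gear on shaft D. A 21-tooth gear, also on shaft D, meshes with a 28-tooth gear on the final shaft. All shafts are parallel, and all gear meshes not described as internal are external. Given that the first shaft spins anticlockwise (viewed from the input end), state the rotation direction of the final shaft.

the first shaft → shaft B: internal mesh, same direction → CCW.
shaft B → shaft C: external mesh, 1 reversal → CW.
shaft C → shaft D: internal mesh, same direction → CW.
shaft D → the final shaft: external mesh, 1 reversal → CCW.
2 reversals in total — an even number — so the final shaft turns the same way as the first shaft.

anticlockwise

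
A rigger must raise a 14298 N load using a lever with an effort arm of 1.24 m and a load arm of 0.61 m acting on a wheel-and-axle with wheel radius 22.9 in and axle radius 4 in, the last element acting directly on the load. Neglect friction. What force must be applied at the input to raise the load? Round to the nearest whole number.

Lever MA = effort arm / load arm = 1.24/0.61 = 2.0328.
Wheel-and-axle MA = R/r = 22.9/4 = 5.725.
Combined ideal MA = 2.0328 × 5.725 = 11.638.
Effort = load / MA = 14298 / 11.638 = 1228.6 N.

1229 N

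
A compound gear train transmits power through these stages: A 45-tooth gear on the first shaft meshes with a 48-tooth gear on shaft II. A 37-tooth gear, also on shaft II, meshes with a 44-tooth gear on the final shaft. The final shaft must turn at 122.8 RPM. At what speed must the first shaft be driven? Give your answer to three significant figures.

Overall ratio R = 1.0667 × 1.1892 = 1.2685.
Required input speed = output speed × R = 122.8 × 1.2685 = 155.77 RPM.

156 RPM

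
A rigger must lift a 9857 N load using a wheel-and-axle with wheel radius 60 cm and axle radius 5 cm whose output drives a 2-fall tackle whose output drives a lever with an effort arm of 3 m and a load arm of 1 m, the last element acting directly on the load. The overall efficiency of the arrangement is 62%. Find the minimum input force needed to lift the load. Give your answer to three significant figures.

Wheel-and-axle MA = R/r = 60/5 = 12.
Block-and-tackle MA = number of supporting rope parts = 2.
Lever MA = effort arm / load arm = 3/1 = 3.
Combined ideal MA = 12 × 2 × 3 = 72.
Actual MA = 72 × 0.62 = 44.64.
Effort = load / actual MA = 9857 / 44.64 = 220.81 N.

221 N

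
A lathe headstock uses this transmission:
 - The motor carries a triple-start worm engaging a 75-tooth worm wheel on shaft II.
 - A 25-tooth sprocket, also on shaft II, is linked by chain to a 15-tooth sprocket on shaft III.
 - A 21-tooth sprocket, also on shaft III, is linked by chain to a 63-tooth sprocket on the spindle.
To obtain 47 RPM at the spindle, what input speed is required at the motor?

Overall ratio R = 25 × 0.6 × 3 = 45.
Required input speed = output speed × R = 47 × 45 = 2115 RPM.

2115 RPM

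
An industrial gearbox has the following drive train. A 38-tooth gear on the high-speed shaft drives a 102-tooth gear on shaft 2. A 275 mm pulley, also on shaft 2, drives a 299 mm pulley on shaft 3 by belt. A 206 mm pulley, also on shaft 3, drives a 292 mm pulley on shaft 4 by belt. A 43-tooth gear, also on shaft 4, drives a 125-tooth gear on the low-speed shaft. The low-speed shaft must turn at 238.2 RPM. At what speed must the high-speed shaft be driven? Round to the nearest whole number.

Overall ratio R = 2.6842 × 1.0873 × 1.4175 × 2.907 = 12.026.
Required input speed = output speed × R = 238.2 × 12.026 = 2864.5 RPM.

2865 RPM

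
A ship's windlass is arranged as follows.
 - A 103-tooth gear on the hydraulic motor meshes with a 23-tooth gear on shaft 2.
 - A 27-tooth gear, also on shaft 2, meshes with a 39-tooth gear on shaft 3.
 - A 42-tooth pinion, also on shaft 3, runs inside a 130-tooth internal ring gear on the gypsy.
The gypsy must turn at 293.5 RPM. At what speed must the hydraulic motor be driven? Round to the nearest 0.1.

Overall ratio R = 0.2233 × 1.4444 × 3.0952 = 0.99836.
Required input speed = output speed × R = 293.5 × 0.99836 = 293.02 RPM.

293.0 RPM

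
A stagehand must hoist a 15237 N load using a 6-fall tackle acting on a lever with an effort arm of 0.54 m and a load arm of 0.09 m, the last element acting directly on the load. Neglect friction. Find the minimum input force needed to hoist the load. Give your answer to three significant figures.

423 N

Block-and-tackle MA = number of supporting rope parts = 6.
Lever MA = effort arm / load arm = 0.54/0.09 = 6.
Combined ideal MA = 6 × 6 = 36.
Effort = load / MA = 15237 / 36 = 423.25 N.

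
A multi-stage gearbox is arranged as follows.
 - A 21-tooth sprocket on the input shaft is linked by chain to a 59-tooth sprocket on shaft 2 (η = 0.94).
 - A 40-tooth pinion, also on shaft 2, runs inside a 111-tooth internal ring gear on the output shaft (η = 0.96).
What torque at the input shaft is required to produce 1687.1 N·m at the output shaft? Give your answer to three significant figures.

240 N·m

Overall ratio R = 2.8095 × 2.775 = 7.7964; overall efficiency η = 0.94 × 0.96 = 0.9024.
Input torque = output torque / (R × η) = 1687.1 / (7.7964 × 0.9024) = 239.8 N·m.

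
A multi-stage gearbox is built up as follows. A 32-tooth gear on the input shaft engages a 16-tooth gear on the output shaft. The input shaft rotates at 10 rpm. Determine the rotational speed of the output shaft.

the input shaft → the output shaft (gear mesh, 16/32): 10 ÷ 0.5 = 20 rpm

20 rpm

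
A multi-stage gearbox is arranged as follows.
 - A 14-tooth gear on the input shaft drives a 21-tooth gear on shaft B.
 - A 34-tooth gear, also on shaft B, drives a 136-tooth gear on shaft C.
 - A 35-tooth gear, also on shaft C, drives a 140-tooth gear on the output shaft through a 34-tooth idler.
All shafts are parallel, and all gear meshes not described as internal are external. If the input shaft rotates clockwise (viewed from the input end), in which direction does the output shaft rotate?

the input shaft → shaft B: external mesh, 1 reversal → CCW.
shaft B → shaft C: external mesh, 1 reversal → CW.
shaft C → the output shaft: driver → idler → driven is 2 external meshes, 2 reversals → CW.
4 reversals in total — an even number — so the output shaft turns the same way as the input shaft.

clockwise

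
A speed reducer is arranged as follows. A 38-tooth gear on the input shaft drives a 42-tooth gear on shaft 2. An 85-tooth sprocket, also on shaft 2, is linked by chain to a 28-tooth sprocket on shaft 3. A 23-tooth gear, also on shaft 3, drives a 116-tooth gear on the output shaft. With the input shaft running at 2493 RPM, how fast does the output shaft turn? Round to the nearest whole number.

1358 RPM

Gear mesh: ratio = 42/38 = 1.1053, so shaft 2 turns at 2493 / 1.1053 = 2255.6 RPM.
Chain: ratio = 28/85 = 0.32941, so shaft 3 turns at 2255.6 / 0.32941 = 6847.3 RPM.
Gear mesh: ratio = 116/23 = 5.0435, so the output shaft turns at 6847.3 / 5.0435 = 1357.6 RPM.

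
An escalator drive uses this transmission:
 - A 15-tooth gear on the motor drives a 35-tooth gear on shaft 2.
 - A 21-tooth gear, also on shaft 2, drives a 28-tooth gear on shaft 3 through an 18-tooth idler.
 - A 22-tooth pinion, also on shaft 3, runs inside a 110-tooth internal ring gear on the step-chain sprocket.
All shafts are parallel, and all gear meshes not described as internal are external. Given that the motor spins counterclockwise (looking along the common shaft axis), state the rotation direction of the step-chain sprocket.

clockwise

the motor → shaft 2: external mesh, 1 reversal → CW.
shaft 2 → shaft 3: driver → idler → driven is 2 external meshes, 2 reversals → CW.
shaft 3 → the step-chain sprocket: internal mesh, same direction → CW.
3 reversals in total — an odd number — so the step-chain sprocket turns opposite to the motor.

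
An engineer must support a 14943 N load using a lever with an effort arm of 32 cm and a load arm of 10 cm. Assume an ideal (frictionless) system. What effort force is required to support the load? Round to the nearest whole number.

4670 N

Lever MA = effort arm / load arm = 32/10 = 3.2.
Effort = load / MA = 14943 / 3.2 = 4669.7 N.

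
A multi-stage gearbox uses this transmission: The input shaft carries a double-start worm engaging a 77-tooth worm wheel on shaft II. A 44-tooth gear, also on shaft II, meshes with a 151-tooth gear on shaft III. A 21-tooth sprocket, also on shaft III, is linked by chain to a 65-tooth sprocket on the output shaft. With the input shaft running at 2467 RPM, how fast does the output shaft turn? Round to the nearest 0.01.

Worm: ratio = 77/2 = 38.5, so shaft II turns at 2467 / 38.5 = 64.078 RPM.
Gear mesh: ratio = 151/44 = 3.4318, so shaft III turns at 64.078 / 3.4318 = 18.672 RPM.
Chain: ratio = 65/21 = 3.0952, so the output shaft turns at 18.672 / 3.0952 = 6.0324 RPM.

6.03 RPM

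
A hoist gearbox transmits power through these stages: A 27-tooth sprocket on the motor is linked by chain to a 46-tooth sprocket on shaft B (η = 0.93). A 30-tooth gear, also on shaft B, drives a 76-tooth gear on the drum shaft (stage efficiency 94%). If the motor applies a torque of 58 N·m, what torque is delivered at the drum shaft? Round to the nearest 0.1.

After the chain (46/27): 58 × 1.7037 × 0.93 = 91.898 N·m
After the gear mesh (76/30): 91.898 × 2.5333 × 0.94 = 218.84 N·m

218.8 N·m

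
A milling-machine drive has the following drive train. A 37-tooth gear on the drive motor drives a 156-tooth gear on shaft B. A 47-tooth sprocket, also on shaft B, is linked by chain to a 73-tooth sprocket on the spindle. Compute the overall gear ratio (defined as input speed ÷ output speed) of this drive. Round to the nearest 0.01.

6.55

Each stage contributes driven/driver: gear mesh 156/37 = 4.2162, chain 73/47 = 1.5532.
Overall: 4.2162 × 1.5532 = 6.5486.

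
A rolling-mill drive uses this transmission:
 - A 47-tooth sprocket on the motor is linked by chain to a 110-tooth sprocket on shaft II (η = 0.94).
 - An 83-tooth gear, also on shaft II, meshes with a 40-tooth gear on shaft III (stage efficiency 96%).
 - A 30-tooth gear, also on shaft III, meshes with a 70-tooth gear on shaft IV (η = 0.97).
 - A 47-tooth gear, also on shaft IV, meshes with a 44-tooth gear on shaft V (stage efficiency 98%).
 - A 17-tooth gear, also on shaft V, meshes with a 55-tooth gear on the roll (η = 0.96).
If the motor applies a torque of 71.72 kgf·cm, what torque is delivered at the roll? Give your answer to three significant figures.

471 kgf·cm

chain 110/47 = 2.3404 → τ = 71.72·2.3404·0.94 = 157.78 kgf·cm
gear mesh 40/83 = 0.48193 → τ = 157.78·0.48193·0.96 = 72.999 kgf·cm
gear mesh 70/30 = 2.3333 → τ = 72.999·2.3333·0.97 = 165.22 kgf·cm
gear mesh 44/47 = 0.93617 → τ = 165.22·0.93617·0.98 = 151.58 kgf·cm
gear mesh 55/17 = 3.2353 → τ = 151.58·3.2353·0.96 = 470.79 kgf·cm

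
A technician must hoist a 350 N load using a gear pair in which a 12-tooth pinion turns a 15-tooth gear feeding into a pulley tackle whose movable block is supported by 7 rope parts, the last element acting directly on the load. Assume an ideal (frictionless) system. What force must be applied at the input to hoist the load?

Gear pair MA = 15/12 = 1.25.
Block-and-tackle MA = number of supporting rope parts = 7.
Combined ideal MA = 1.25 × 7 = 8.75.
Effort = load / MA = 350 / 8.75 = 40 N.

40 N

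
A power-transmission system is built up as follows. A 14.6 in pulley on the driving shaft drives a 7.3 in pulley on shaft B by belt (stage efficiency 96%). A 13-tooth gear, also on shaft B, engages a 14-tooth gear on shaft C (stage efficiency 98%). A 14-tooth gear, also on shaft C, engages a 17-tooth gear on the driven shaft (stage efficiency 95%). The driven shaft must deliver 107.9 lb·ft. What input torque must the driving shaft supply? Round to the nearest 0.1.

Overall ratio R = 0.5 × 1.0769 × 1.2143 = 0.65385; overall efficiency η = 0.96 × 0.98 × 0.95 = 0.8938.
Input torque = output torque / (R × η) = 107.9 / (0.65385 × 0.8938) = 184.64 lb·ft.

184.6 lb·ft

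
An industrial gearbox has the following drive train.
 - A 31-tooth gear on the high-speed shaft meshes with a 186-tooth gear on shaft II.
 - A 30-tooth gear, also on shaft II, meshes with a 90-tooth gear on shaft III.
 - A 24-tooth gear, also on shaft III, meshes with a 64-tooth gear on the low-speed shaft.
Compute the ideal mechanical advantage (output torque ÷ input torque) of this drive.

Each stage contributes driven/driver: gear mesh 186/31 = 6, gear mesh 90/30 = 3, gear mesh 64/24 = 2.6667.
Overall: 6 × 3 × 2.6667 = 48.

48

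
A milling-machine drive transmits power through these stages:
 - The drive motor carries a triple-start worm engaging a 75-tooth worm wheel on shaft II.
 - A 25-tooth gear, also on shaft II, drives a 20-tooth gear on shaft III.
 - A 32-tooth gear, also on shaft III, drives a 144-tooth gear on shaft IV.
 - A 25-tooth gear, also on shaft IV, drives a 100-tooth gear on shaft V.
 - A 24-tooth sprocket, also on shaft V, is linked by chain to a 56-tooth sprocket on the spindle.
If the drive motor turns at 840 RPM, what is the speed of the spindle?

worm 75/3 = 25 → 840/25 = 33.6 RPM
gear mesh 20/25 = 0.8 → 33.6/0.8 = 42 RPM
gear mesh 144/32 = 4.5 → 42/4.5 = 9.3333 RPM
gear mesh 100/25 = 4 → 9.3333/4 = 2.3333 RPM
chain 56/24 = 2.3333 → 2.3333/2.3333 = 1 RPM

1 RPM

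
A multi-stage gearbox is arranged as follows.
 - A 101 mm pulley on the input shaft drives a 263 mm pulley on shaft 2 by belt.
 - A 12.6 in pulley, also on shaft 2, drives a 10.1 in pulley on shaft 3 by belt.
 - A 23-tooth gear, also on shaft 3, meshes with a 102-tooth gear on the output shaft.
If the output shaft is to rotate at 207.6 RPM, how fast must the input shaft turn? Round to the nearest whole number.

Overall ratio R = 2.604 × 0.80159 × 4.4348 = 9.2567.
Required input speed = output speed × R = 207.6 × 9.2567 = 1921.7 RPM.

1922 RPM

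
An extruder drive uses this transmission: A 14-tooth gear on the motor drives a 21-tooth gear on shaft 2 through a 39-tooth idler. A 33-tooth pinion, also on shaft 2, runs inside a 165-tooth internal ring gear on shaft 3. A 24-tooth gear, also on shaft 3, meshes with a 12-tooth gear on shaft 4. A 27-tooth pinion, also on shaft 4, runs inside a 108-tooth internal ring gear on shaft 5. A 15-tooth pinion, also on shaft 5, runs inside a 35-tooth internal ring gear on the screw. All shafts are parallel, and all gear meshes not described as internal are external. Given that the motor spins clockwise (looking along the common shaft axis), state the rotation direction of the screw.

anticlockwise

the motor → shaft 2: driver → idler → driven is 2 external meshes, 2 reversals → CW.
shaft 2 → shaft 3: internal mesh, same direction → CW.
shaft 3 → shaft 4: external mesh, 1 reversal → CCW.
shaft 4 → shaft 5: internal mesh, same direction → CCW.
shaft 5 → the screw: internal mesh, same direction → CCW.
3 reversals in total — an odd number — so the screw turns opposite to the motor.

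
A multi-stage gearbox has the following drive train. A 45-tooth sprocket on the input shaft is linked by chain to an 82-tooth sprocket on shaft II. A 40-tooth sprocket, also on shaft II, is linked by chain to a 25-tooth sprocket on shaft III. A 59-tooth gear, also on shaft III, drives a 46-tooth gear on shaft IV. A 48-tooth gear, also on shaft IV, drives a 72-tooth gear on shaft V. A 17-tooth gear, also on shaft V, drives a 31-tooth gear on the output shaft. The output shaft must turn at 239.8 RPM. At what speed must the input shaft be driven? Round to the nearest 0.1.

582.4 RPM

Overall ratio R = 1.8222 × 0.625 × 0.77966 × 1.5 × 1.8235 = 2.4288.
Required input speed = output speed × R = 239.8 × 2.4288 = 582.43 RPM.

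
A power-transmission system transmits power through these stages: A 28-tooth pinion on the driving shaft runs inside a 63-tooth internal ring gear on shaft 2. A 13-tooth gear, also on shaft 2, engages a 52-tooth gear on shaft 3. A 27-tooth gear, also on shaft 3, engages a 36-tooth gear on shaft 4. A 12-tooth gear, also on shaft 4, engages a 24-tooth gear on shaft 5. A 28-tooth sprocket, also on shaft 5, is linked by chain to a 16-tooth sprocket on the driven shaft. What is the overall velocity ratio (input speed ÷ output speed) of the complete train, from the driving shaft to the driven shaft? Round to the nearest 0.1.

Each stage contributes driven/driver: internal gear 63/28 = 2.25, gear mesh 52/13 = 4, gear mesh 36/27 = 1.3333, gear mesh 24/12 = 2, chain 16/28 = 0.57143.
Overall: 2.25 × 4 × 1.3333 × 2 × 0.57143 = 13.714.

13.7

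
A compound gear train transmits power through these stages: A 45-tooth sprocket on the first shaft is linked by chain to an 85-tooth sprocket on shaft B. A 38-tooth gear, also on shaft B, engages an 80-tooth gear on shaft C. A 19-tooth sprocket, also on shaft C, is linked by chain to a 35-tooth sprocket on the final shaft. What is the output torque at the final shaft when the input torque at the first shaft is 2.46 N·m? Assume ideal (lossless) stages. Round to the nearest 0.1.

18.0 N·m

After the chain (85/45): 2.46 × 1.8889 = 4.6467 N·m
After the gear mesh (80/38): 4.6467 × 2.1053 = 9.7825 N·m
After the chain (35/19): 9.7825 × 1.8421 = 18.02 N·m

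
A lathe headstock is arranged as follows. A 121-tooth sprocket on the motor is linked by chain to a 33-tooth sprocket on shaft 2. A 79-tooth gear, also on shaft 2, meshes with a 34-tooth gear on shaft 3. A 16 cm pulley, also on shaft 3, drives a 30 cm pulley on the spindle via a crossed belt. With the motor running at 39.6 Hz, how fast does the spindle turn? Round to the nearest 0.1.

179.9 Hz

the motor → shaft 2 (chain, 33/121): 39.6 ÷ 0.27273 = 145.2 Hz
shaft 2 → shaft 3 (gear mesh, 34/79): 145.2 ÷ 0.43038 = 337.38 Hz
shaft 3 → the spindle (belt, 30/16): 337.38 ÷ 1.875 = 179.93 Hz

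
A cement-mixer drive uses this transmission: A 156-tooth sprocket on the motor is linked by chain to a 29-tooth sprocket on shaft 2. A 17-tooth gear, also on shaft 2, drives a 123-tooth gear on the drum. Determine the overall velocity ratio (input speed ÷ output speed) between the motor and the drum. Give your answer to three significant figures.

Each stage contributes driven/driver: chain 29/156 = 0.1859, gear mesh 123/17 = 7.2353.
Overall: 0.1859 × 7.2353 = 1.345.

1.35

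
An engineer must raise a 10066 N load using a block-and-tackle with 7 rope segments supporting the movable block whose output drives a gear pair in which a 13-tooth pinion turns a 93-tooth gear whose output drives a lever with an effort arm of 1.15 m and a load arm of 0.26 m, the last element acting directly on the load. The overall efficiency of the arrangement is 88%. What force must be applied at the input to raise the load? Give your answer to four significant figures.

Block-and-tackle MA = number of supporting rope parts = 7.
Gear pair MA = 93/13 = 7.1538.
Lever MA = effort arm / load arm = 1.15/0.26 = 4.4231.
Combined ideal MA = 7 × 7.1538 × 4.4231 = 221.49.
Actual MA = 221.49 × 0.88 = 194.91.
Effort = load / actual MA = 10066 / 194.91 = 51.643 N.

51.64 N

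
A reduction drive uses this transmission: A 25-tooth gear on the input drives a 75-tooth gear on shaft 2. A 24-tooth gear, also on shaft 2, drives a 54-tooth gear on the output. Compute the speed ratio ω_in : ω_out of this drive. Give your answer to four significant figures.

Each stage contributes driven/driver: gear mesh 75/25 = 3, gear mesh 54/24 = 2.25.
Overall: 3 × 2.25 = 6.75.

6.750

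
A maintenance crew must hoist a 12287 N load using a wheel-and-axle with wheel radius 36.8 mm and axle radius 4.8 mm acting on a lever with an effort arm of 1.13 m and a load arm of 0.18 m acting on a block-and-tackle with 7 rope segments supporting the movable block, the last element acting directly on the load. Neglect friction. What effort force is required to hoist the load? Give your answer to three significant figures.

Wheel-and-axle MA = R/r = 36.8/4.8 = 7.6667.
Lever MA = effort arm / load arm = 1.13/0.18 = 6.2778.
Block-and-tackle MA = number of supporting rope parts = 7.
Combined ideal MA = 7.6667 × 6.2778 × 7 = 336.91.
Effort = load / MA = 12287 / 336.91 = 36.47 N.

36.5 N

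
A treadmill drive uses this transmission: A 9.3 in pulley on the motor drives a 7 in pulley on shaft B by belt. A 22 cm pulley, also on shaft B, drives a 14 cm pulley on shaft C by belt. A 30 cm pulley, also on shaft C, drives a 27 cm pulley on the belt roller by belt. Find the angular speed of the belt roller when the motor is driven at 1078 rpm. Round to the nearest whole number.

Belt: ratio = 7/9.3 = 0.75269, so shaft B turns at 1078 / 0.75269 = 1432.2 rpm.
Belt: ratio = 14/22 = 0.63636, so shaft C turns at 1432.2 / 0.63636 = 2250.6 rpm.
Belt: ratio = 27/30 = 0.9, so the belt roller turns at 2250.6 / 0.9 = 2500.7 rpm.

2501 rpm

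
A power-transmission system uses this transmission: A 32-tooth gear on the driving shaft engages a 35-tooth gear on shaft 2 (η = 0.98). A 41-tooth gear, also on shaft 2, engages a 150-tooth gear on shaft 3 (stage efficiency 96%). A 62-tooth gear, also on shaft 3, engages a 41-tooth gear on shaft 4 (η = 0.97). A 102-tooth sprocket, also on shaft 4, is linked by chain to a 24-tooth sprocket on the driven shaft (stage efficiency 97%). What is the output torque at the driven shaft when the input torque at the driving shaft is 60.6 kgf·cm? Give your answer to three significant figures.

Gear mesh: ratio = 35/32 = 1.0938; torque at shaft 2 = 60.6 × 1.0938 × 0.98 = 64.956 kgf·cm.
Gear mesh: ratio = 150/41 = 3.6585; torque at shaft 3 = 64.956 × 3.6585 × 0.96 = 228.14 kgf·cm.
Gear mesh: ratio = 41/62 = 0.66129; torque at shaft 4 = 228.14 × 0.66129 × 0.97 = 146.34 kgf·cm.
Chain: ratio = 24/102 = 0.23529; torque at the driven shaft = 146.34 × 0.23529 × 0.97 = 33.4 kgf·cm.

33.4 kgf·cm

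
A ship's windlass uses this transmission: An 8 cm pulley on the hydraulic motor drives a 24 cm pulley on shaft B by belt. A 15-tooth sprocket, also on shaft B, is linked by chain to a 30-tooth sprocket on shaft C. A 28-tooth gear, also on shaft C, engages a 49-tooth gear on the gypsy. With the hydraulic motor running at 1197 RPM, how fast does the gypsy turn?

114 RPM

Belt: ratio = 24/8 = 3, so shaft B turns at 1197 / 3 = 399 RPM.
Chain: ratio = 30/15 = 2, so shaft C turns at 399 / 2 = 199.5 RPM.
Gear mesh: ratio = 49/28 = 1.75, so the gypsy turns at 199.5 / 1.75 = 114 RPM.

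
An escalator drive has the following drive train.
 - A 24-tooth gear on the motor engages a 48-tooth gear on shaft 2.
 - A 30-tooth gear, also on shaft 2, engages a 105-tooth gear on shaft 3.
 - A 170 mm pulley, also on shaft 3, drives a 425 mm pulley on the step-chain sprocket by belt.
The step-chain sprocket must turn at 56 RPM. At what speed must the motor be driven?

980 RPM

Overall ratio R = 2 × 3.5 × 2.5 = 17.5.
Required input speed = output speed × R = 56 × 17.5 = 980 RPM.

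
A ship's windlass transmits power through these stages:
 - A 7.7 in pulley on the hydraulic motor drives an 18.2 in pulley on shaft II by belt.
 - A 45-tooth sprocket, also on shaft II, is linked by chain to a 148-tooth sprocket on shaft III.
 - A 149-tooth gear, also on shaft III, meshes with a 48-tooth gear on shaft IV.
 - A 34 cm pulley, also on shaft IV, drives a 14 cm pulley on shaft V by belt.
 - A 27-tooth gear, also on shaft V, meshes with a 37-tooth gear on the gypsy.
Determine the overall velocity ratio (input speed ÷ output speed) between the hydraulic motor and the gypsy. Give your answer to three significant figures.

1.41

Each stage contributes driven/driver: belt 18.2/7.7 = 2.3636, chain 148/45 = 3.2889, gear mesh 48/149 = 0.32215, belt 14/34 = 0.41176, gear mesh 37/27 = 1.3704.
Overall: 2.3636 × 3.2889 × 0.32215 × 0.41176 × 1.3704 = 1.4131.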